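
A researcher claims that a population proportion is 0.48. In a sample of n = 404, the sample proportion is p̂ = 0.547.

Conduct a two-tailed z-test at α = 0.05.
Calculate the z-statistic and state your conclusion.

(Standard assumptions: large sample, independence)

H₀: p = 0.48, H₁: p ≠ 0.48
Standard error: SE = √(p₀(1-p₀)/n) = √(0.48×0.52/404) = 0.024856
z-statistic: z = (p̂ - p₀)/SE = (0.547 - 0.48)/0.024856 = 2.6955
Critical value: z_0.025 = ±1.960
p-value = 0.0070
Decision: reject H₀ at α = 0.05

Answer: z = 2.6955, reject H₀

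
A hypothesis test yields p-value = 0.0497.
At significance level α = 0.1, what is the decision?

Compare p-value to α:
0.0497 < 0.1
Decision: reject H₀

Answer: reject H₀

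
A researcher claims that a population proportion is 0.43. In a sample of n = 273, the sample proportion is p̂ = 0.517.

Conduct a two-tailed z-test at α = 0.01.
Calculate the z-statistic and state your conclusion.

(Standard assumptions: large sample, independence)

Answer: z = 2.9036, reject H₀

Derivation:
H₀: p = 0.43, H₁: p ≠ 0.43
Standard error: SE = √(p₀(1-p₀)/n) = √(0.43×0.57/273) = 0.029963
z-statistic: z = (p̂ - p₀)/SE = (0.517 - 0.43)/0.029963 = 2.9036
Critical value: z_0.005 = ±2.576
p-value = 0.0037
Decision: reject H₀ at α = 0.01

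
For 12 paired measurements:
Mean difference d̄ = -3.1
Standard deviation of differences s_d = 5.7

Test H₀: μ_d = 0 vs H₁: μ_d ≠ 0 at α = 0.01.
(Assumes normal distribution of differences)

df = n - 1 = 11
SE = s_d/√n = 5.7/√12 = 1.6454
t = d̄/SE = -3.1/1.6454 = -1.8840
Critical value: t_{0.005,11} = ±3.106
p-value ≈ 0.0863
Decision: fail to reject H₀

Answer: t = -1.8840, fail to reject H₀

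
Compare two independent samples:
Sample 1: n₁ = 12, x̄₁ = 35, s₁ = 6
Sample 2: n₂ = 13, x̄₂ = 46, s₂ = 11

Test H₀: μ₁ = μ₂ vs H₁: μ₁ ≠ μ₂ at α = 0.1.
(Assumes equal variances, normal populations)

Answer: t = -3.0654, reject H₀

Derivation:
Pooled variance: s²_p = [11×6² + 12×11²]/(23) = 80.3478
s_p = 8.9637
SE = s_p×√(1/n₁ + 1/n₂) = 8.9637×√(1/12 + 1/13) = 3.5884
t = (x̄₁ - x̄₂)/SE = (35 - 46)/3.5884 = -3.0654
df = 23, t-critical = ±1.714
Decision: reject H₀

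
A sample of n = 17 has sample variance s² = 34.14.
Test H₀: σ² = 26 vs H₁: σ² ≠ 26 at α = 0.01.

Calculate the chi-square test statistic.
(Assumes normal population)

Answer: χ² = 21.0092, fail to reject H₀

Derivation:
df = n - 1 = 16
χ² = (n-1)s²/σ₀² = 16×34.14/26 = 21.0092
Critical values: χ²_{0.995,16} = 5.142, χ²_{0.005,16} = 34.267
Rejection region: χ² < 5.142 or χ² > 34.267
Decision: fail to reject H₀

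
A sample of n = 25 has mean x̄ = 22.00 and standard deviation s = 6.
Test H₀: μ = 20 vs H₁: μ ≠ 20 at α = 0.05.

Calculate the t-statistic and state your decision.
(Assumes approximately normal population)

Answer: t = 1.6667, fail to reject H₀

Derivation:
df = n - 1 = 24
SE = s/√n = 6/√25 = 1.2000
t = (x̄ - μ₀)/SE = (22.00 - 20)/1.2000 = 1.6667
Critical value: t_{0.025,24} = ±2.064
p-value ≈ 0.1086
Decision: fail to reject H₀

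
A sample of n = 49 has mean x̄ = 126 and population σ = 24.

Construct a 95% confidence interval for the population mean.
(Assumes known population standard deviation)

Confidence level: 95%, α = 0.05
z_0.025 = 1.960
SE = σ/√n = 24/√49 = 3.4286
Margin of error = 1.960 × 3.4286 = 6.7201
CI: x̄ ± margin = 126 ± 6.7201
CI: (119.2799, 132.7201)

Answer: (119.2799, 132.7201)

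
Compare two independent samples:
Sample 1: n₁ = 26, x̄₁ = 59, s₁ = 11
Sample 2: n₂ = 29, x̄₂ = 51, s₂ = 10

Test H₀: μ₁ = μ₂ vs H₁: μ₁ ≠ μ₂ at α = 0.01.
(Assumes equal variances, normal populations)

Pooled variance: s²_p = [25×11² + 28×10²]/(53) = 109.9057
s_p = 10.4836
SE = s_p×√(1/n₁ + 1/n₂) = 10.4836×√(1/26 + 1/29) = 2.8314
t = (x̄₁ - x̄₂)/SE = (59 - 51)/2.8314 = 2.8255
df = 53, t-critical = ±2.672
Decision: reject H₀

Answer: t = 2.8255, reject H₀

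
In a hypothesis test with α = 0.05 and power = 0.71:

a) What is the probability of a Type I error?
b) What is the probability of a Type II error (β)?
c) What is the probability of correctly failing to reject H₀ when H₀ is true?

a) Type I error probability = α = 0.05
b) Power = P(reject H₀ | H₁ true) = 1 - β = 0.71, so Type II error probability = β = 1 - Power = 0.29
c) P(fail to reject H₀ | H₀ true) = 1 - α = 0.95

Answer: a) 0.05, b) 0.29, c) 0.95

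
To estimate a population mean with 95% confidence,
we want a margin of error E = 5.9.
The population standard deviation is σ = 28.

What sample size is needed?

Answer: n = 87

Derivation:
z_0.025 = 1.960
n = (z×σ/E)² = (1.960×28/5.9)²
n = 86.5215
Round up: n = 87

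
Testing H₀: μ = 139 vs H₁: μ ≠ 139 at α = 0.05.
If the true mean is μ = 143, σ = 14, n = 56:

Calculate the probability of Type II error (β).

SE = σ/√n = 14/√56 = 1.8708
Critical values: μ₀ ± z_0.025×SE = 139 ± 1.960×1.8708
Acceptance region: (135.3332, 142.6668)
Under H₁ (μ = 143): z_high = (142.6668 - 143)/1.8708 = -0.1781, z_low = (135.3332 - 143)/1.8708 = -4.0981
β = P(not reject | H₁) = Φ(-0.1781) - Φ(-4.0981) ≈ 0.4293

Answer: β ≈ 0.4293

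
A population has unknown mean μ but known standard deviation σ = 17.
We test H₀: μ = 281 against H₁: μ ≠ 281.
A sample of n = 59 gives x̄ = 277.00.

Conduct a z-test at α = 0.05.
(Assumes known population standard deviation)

Answer: z = -1.8073, fail to reject H₀

Derivation:
Standard error: SE = σ/√n = 17/√59 = 2.2132
z-statistic: z = (x̄ - μ₀)/SE = (277.00 - 281)/2.2132 = -1.8073
Critical value: ±1.960
p-value = 0.0707
Decision: fail to reject H₀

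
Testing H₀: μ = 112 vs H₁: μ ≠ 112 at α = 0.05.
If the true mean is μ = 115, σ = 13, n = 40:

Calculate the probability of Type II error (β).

SE = σ/√n = 13/√40 = 2.0555
Critical values: μ₀ ± z_0.025×SE = 112 ± 1.960×2.0555
Acceptance region: (107.9712, 116.0288)
Under H₁ (μ = 115): z_high = (116.0288 - 115)/2.0555 = 0.5005, z_low = (107.9712 - 115)/2.0555 = -3.4195
β = P(not reject | H₁) = Φ(0.5005) - Φ(-3.4195) ≈ 0.6913

Answer: β ≈ 0.6913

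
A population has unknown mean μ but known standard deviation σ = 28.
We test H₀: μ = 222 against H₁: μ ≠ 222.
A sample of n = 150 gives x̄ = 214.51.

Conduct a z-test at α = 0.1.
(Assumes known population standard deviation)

Standard error: SE = σ/√n = 28/√150 = 2.2862
z-statistic: z = (x̄ - μ₀)/SE = (214.51 - 222)/2.2862 = -3.2762
Critical value: ±1.645
p-value = 0.0011
Decision: reject H₀

Answer: z = -3.2762, reject H₀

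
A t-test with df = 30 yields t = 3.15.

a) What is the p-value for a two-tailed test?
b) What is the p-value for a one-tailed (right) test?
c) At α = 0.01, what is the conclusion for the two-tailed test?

Answer: a) 0.0037, b) 0.0018, c) reject H₀

Derivation:
Using t-distribution with df = 30:
a) Two-tailed: p = 2×P(T > 3.15) = 0.0037
b) One-tailed: p = P(T > 3.15) = 0.0018
c) 0.0037 < 0.01, reject H₀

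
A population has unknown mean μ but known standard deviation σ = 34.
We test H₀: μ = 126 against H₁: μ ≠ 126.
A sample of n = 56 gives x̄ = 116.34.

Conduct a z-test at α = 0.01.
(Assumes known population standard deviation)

Standard error: SE = σ/√n = 34/√56 = 4.5434
z-statistic: z = (x̄ - μ₀)/SE = (116.34 - 126)/4.5434 = -2.1262
Critical value: ±2.576
p-value = 0.0335
Decision: fail to reject H₀

Answer: z = -2.1262, fail to reject H₀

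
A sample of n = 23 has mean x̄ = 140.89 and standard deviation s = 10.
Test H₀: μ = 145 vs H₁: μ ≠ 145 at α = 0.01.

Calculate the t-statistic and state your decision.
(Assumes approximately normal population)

df = n - 1 = 22
SE = s/√n = 10/√23 = 2.0851
t = (x̄ - μ₀)/SE = (140.89 - 145)/2.0851 = -1.9711
Critical value: t_{0.005,22} = ±2.819
p-value ≈ 0.0614
Decision: fail to reject H₀

Answer: t = -1.9711, fail to reject H₀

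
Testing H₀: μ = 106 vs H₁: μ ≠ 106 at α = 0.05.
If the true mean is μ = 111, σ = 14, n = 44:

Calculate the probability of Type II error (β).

SE = σ/√n = 14/√44 = 2.1106
Critical values: μ₀ ± z_0.025×SE = 106 ± 1.960×2.1106
Acceptance region: (101.8632, 110.1368)
Under H₁ (μ = 111): z_high = (110.1368 - 111)/2.1106 = -0.4090, z_low = (101.8632 - 111)/2.1106 = -4.3290
β = P(not reject | H₁) = Φ(-0.4090) - Φ(-4.3290) ≈ 0.3413

Answer: β ≈ 0.3413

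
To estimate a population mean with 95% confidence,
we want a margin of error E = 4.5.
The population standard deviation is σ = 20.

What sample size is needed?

Answer: n = 76

Derivation:
z_0.025 = 1.960
n = (z×σ/E)² = (1.960×20/4.5)²
n = 75.8835
Round up: n = 76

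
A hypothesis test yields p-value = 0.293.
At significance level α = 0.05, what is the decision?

Answer: fail to reject H₀

Derivation:
Compare p-value to α:
0.293 ≥ 0.05
Decision: fail to reject H₀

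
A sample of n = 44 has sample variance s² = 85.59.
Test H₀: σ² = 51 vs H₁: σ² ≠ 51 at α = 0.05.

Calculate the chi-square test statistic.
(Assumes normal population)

df = n - 1 = 43
χ² = (n-1)s²/σ₀² = 43×85.59/51 = 72.1641
Critical values: χ²_{0.975,43} = 26.785, χ²_{0.025,43} = 62.990
Rejection region: χ² < 26.785 or χ² > 62.990
Decision: reject H₀

Answer: χ² = 72.1641, reject H₀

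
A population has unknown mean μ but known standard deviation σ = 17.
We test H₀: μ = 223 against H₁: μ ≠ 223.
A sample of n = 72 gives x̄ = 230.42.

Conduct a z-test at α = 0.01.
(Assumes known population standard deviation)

Standard error: SE = σ/√n = 17/√72 = 2.0035
z-statistic: z = (x̄ - μ₀)/SE = (230.42 - 223)/2.0035 = 3.7035
Critical value: ±2.576
p-value = 0.0002
Decision: reject H₀

Answer: z = 3.7035, reject H₀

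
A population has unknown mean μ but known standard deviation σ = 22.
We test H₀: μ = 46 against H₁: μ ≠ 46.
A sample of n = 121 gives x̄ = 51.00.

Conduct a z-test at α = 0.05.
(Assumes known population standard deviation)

Standard error: SE = σ/√n = 22/√121 = 2.0000
z-statistic: z = (x̄ - μ₀)/SE = (51.00 - 46)/2.0000 = 2.5000
Critical value: ±1.960
p-value = 0.0124
Decision: reject H₀

Answer: z = 2.5000, reject H₀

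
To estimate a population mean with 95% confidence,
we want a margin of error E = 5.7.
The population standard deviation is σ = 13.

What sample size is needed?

z_0.025 = 1.960
n = (z×σ/E)² = (1.960×13/5.7)²
n = 19.9825
Round up: n = 20

Answer: n = 20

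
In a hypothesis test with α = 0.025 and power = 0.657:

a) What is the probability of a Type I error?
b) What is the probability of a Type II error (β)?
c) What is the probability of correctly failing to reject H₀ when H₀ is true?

a) Type I error probability = α = 0.025
b) Power = P(reject H₀ | H₁ true) = 1 - β = 0.657, so Type II error probability = β = 1 - Power = 0.343
c) P(fail to reject H₀ | H₀ true) = 1 - α = 0.975

Answer: a) 0.025, b) 0.343, c) 0.975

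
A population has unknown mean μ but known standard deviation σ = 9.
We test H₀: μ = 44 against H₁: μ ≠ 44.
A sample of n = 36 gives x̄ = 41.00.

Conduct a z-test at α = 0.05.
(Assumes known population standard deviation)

Standard error: SE = σ/√n = 9/√36 = 1.5000
z-statistic: z = (x̄ - μ₀)/SE = (41.00 - 44)/1.5000 = -2.0000
Critical value: ±1.960
p-value = 0.0455
Decision: reject H₀

Answer: z = -2.0000, reject H₀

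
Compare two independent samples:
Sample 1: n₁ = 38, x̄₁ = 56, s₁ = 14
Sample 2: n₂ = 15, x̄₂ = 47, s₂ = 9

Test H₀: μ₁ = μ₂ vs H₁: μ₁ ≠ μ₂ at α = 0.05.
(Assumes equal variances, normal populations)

Answer: t = 2.3017, reject H₀

Derivation:
Pooled variance: s²_p = [37×14² + 14×9²]/(51) = 164.4314
s_p = 12.8231
SE = s_p×√(1/n₁ + 1/n₂) = 12.8231×√(1/38 + 1/15) = 3.9102
t = (x̄₁ - x̄₂)/SE = (56 - 47)/3.9102 = 2.3017
df = 51, t-critical = ±2.008
Decision: reject H₀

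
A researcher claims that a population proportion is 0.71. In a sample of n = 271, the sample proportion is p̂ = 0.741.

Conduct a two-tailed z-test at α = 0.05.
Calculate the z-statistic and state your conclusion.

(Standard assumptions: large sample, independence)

H₀: p = 0.71, H₁: p ≠ 0.71
Standard error: SE = √(p₀(1-p₀)/n) = √(0.71×0.29/271) = 0.027564
z-statistic: z = (p̂ - p₀)/SE = (0.741 - 0.71)/0.027564 = 1.1247
Critical value: z_0.025 = ±1.960
p-value = 0.2607
Decision: fail to reject H₀ at α = 0.05

Answer: z = 1.1247, fail to reject H₀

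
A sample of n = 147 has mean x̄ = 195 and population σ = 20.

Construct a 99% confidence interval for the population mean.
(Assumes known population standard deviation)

Answer: (190.7506, 199.2494)

Derivation:
Confidence level: 99%, α = 0.01
z_0.005 = 2.576
SE = σ/√n = 20/√147 = 1.6496
Margin of error = 2.576 × 1.6496 = 4.2494
CI: x̄ ± margin = 195 ± 4.2494
CI: (190.7506, 199.2494)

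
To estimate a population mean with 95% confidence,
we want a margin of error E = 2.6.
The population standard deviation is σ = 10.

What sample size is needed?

z_0.025 = 1.960
n = (z×σ/E)² = (1.960×10/2.6)²
n = 56.8284
Round up: n = 57

Answer: n = 57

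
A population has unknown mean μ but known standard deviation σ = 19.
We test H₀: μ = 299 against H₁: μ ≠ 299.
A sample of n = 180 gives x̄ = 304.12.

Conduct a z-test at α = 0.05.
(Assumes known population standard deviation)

Standard error: SE = σ/√n = 19/√180 = 1.4162
z-statistic: z = (x̄ - μ₀)/SE = (304.12 - 299)/1.4162 = 3.6153
Critical value: ±1.960
p-value = 0.0003
Decision: reject H₀

Answer: z = 3.6153, reject H₀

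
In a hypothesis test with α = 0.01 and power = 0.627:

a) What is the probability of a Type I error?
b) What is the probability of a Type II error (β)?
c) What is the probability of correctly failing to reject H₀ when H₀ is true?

a) Type I error probability = α = 0.01
b) Power = P(reject H₀ | H₁ true) = 1 - β = 0.627, so Type II error probability = β = 1 - Power = 0.373
c) P(fail to reject H₀ | H₀ true) = 1 - α = 0.99

Answer: a) 0.01, b) 0.373, c) 0.99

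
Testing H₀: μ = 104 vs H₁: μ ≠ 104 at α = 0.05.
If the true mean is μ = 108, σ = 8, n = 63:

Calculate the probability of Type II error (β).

Answer: β ≈ 0.0223

Derivation:
SE = σ/√n = 8/√63 = 1.0079
Critical values: μ₀ ± z_0.025×SE = 104 ± 1.960×1.0079
Acceptance region: (102.0245, 105.9755)
Under H₁ (μ = 108): z_high = (105.9755 - 108)/1.0079 = -2.0086, z_low = (102.0245 - 108)/1.0079 = -5.9287
β = P(not reject | H₁) = Φ(-2.0086) - Φ(-5.9287) ≈ 0.0223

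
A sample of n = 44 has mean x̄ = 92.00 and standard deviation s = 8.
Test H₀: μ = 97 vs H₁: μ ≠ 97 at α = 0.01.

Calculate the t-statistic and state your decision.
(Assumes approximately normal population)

df = n - 1 = 43
SE = s/√n = 8/√44 = 1.2060
t = (x̄ - μ₀)/SE = (92.00 - 97)/1.2060 = -4.1459
Critical value: t_{0.005,43} = ±2.695
p-value ≈ 0.0002
Decision: reject H₀

Answer: t = -4.1459, reject H₀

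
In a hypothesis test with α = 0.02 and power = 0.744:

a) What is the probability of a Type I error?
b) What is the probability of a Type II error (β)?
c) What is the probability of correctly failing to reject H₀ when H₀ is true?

a) Type I error probability = α = 0.02
b) Power = P(reject H₀ | H₁ true) = 1 - β = 0.744, so Type II error probability = β = 1 - Power = 0.256
c) P(fail to reject H₀ | H₀ true) = 1 - α = 0.98

Answer: a) 0.02, b) 0.256, c) 0.98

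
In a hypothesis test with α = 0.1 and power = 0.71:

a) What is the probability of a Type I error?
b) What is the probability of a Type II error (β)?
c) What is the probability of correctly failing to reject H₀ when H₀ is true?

a) Type I error probability = α = 0.1
b) Power = P(reject H₀ | H₁ true) = 1 - β = 0.71, so Type II error probability = β = 1 - Power = 0.29
c) P(fail to reject H₀ | H₀ true) = 1 - α = 0.9

Answer: a) 0.1, b) 0.29, c) 0.9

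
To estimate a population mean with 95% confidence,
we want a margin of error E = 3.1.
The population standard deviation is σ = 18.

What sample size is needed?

z_0.025 = 1.960
n = (z×σ/E)² = (1.960×18/3.1)²
n = 129.5191
Round up: n = 130

Answer: n = 130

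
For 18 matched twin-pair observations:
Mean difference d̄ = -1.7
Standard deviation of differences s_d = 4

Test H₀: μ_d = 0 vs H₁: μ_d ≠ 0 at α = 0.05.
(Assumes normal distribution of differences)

Answer: t = -1.8031, fail to reject H₀

Derivation:
df = n - 1 = 17
SE = s_d/√n = 4/√18 = 0.9428
t = d̄/SE = -1.7/0.9428 = -1.8031
Critical value: t_{0.025,17} = ±2.110
p-value ≈ 0.0891
Decision: fail to reject H₀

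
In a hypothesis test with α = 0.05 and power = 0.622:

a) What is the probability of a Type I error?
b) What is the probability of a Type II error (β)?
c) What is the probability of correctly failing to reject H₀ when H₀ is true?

a) Type I error probability = α = 0.05
b) Power = P(reject H₀ | H₁ true) = 1 - β = 0.622, so Type II error probability = β = 1 - Power = 0.378
c) P(fail to reject H₀ | H₀ true) = 1 - α = 0.95

Answer: a) 0.05, b) 0.378, c) 0.95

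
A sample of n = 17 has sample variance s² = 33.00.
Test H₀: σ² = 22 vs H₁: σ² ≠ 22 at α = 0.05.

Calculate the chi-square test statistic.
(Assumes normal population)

Answer: χ² = 24.0000, fail to reject H₀

Derivation:
df = n - 1 = 16
χ² = (n-1)s²/σ₀² = 16×33.00/22 = 24.0000
Critical values: χ²_{0.975,16} = 6.908, χ²_{0.025,16} = 28.845
Rejection region: χ² < 6.908 or χ² > 28.845
Decision: fail to reject H₀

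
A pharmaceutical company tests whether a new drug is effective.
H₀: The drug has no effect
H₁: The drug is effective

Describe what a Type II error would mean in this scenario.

A Type I error (probability α) occurs when we reject a true H₀.
A Type II error (probability β) occurs when we fail to reject a false H₀.

Answer: Failing to detect the drug's effect when it actually works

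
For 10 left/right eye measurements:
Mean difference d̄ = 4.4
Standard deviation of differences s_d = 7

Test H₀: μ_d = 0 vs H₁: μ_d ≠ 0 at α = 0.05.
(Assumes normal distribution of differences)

Answer: t = 1.9877, fail to reject H₀

Derivation:
df = n - 1 = 9
SE = s_d/√n = 7/√10 = 2.2136
t = d̄/SE = 4.4/2.2136 = 1.9877
Critical value: t_{0.025,9} = ±2.262
p-value ≈ 0.0781
Decision: fail to reject H₀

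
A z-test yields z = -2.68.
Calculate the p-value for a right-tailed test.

Answer: p-value ≈ 0.9963

Derivation:
For z = -2.68:
p = P(Z > -2.68) = 1 - Φ(-2.68) = 0.9963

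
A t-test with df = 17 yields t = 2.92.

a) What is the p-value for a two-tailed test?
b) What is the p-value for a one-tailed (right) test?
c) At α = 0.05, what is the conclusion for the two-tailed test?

Using t-distribution with df = 17:
a) Two-tailed: p = 2×P(T > 2.92) = 0.0095
b) One-tailed: p = P(T > 2.92) = 0.0048
c) 0.0095 < 0.05, reject H₀

Answer: a) 0.0095, b) 0.0048, c) reject H₀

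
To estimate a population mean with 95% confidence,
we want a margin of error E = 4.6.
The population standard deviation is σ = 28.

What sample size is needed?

Answer: n = 143

Derivation:
z_0.025 = 1.960
n = (z×σ/E)² = (1.960×28/4.6)²
n = 142.3353
Round up: n = 143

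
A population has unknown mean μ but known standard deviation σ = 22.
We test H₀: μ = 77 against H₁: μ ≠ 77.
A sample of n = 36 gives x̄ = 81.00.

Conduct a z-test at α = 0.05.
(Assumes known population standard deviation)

Standard error: SE = σ/√n = 22/√36 = 3.6667
z-statistic: z = (x̄ - μ₀)/SE = (81.00 - 77)/3.6667 = 1.0909
Critical value: ±1.960
p-value = 0.2753
Decision: fail to reject H₀

Answer: z = 1.0909, fail to reject H₀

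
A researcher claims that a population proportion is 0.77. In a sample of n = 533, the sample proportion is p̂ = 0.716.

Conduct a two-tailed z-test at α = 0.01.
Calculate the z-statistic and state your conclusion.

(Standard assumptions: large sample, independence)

H₀: p = 0.77, H₁: p ≠ 0.77
Standard error: SE = √(p₀(1-p₀)/n) = √(0.77×0.23/533) = 0.018228
z-statistic: z = (p̂ - p₀)/SE = (0.716 - 0.77)/0.018228 = -2.9625
Critical value: z_0.005 = ±2.576
p-value = 0.0031
Decision: reject H₀ at α = 0.01

Answer: z = -2.9625, reject H₀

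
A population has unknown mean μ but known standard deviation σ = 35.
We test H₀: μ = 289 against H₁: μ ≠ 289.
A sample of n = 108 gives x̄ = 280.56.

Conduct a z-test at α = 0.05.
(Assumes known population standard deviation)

Answer: z = -2.5060, reject H₀

Derivation:
Standard error: SE = σ/√n = 35/√108 = 3.3679
z-statistic: z = (x̄ - μ₀)/SE = (280.56 - 289)/3.3679 = -2.5060
Critical value: ±1.960
p-value = 0.0122
Decision: reject H₀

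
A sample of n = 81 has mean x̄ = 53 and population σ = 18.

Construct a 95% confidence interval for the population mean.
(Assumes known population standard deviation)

Confidence level: 95%, α = 0.05
z_0.025 = 1.960
SE = σ/√n = 18/√81 = 2.0000
Margin of error = 1.960 × 2.0000 = 3.9200
CI: x̄ ± margin = 53 ± 3.9200
CI: (49.0800, 56.9200)

Answer: (49.0800, 56.9200)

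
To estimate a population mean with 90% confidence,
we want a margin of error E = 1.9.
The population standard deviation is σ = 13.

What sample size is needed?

Answer: n = 127

Derivation:
z_0.05 = 1.645
n = (z×σ/E)² = (1.645×13/1.9)²
n = 126.6809
Round up: n = 127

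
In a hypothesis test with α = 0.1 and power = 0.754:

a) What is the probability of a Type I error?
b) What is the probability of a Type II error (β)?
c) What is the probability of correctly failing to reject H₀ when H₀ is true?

Answer: a) 0.1, b) 0.246, c) 0.9

Derivation:
a) Type I error probability = α = 0.1
b) Power = P(reject H₀ | H₁ true) = 1 - β = 0.754, so Type II error probability = β = 1 - Power = 0.246
c) P(fail to reject H₀ | H₀ true) = 1 - α = 0.9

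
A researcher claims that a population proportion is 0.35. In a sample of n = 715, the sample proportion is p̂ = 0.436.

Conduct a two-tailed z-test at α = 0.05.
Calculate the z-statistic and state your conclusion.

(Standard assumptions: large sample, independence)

Answer: z = 4.8212, reject H₀

Derivation:
H₀: p = 0.35, H₁: p ≠ 0.35
Standard error: SE = √(p₀(1-p₀)/n) = √(0.35×0.65/715) = 0.017838
z-statistic: z = (p̂ - p₀)/SE = (0.436 - 0.35)/0.017838 = 4.8212
Critical value: z_0.025 = ±1.960
p-value < 0.0001
Decision: reject H₀ at α = 0.05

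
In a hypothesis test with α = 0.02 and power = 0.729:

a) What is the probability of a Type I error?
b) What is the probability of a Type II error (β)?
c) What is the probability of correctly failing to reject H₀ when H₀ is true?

Answer: a) 0.02, b) 0.271, c) 0.98

Derivation:
a) Type I error probability = α = 0.02
b) Power = P(reject H₀ | H₁ true) = 1 - β = 0.729, so Type II error probability = β = 1 - Power = 0.271
c) P(fail to reject H₀ | H₀ true) = 1 - α = 0.98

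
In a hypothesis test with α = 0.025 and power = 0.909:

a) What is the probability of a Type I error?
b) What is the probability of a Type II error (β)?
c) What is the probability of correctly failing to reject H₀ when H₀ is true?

a) Type I error probability = α = 0.025
b) Power = P(reject H₀ | H₁ true) = 1 - β = 0.909, so Type II error probability = β = 1 - Power = 0.091
c) P(fail to reject H₀ | H₀ true) = 1 - α = 0.975

Answer: a) 0.025, b) 0.091, c) 0.975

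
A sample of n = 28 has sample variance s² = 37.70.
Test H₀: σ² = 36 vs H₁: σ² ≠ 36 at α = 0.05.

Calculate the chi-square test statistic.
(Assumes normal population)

Answer: χ² = 28.2750, fail to reject H₀

Derivation:
df = n - 1 = 27
χ² = (n-1)s²/σ₀² = 27×37.70/36 = 28.2750
Critical values: χ²_{0.975,27} = 14.573, χ²_{0.025,27} = 43.195
Rejection region: χ² < 14.573 or χ² > 43.195
Decision: fail to reject H₀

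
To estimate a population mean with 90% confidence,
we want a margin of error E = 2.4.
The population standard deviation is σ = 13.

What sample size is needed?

z_0.05 = 1.645
n = (z×σ/E)² = (1.645×13/2.4)²
n = 79.3955
Round up: n = 80

Answer: n = 80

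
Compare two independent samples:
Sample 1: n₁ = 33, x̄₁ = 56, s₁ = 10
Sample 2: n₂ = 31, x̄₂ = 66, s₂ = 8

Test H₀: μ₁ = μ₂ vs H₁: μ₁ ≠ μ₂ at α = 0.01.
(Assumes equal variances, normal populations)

Answer: t = -4.3995, reject H₀

Derivation:
Pooled variance: s²_p = [32×10² + 30×8²]/(62) = 82.5806
s_p = 9.0874
SE = s_p×√(1/n₁ + 1/n₂) = 9.0874×√(1/33 + 1/31) = 2.2730
t = (x̄₁ - x̄₂)/SE = (56 - 66)/2.2730 = -4.3995
df = 62, t-critical = ±2.657
Decision: reject H₀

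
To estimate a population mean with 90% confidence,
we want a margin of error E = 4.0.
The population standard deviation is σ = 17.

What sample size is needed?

z_0.05 = 1.645
n = (z×σ/E)² = (1.645×17/4.0)²
n = 48.8776
Round up: n = 49

Answer: n = 49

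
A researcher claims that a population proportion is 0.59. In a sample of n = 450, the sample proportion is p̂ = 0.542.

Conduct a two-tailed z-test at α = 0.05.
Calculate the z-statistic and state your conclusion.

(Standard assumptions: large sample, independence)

Answer: z = -2.0703, reject H₀

Derivation:
H₀: p = 0.59, H₁: p ≠ 0.59
Standard error: SE = √(p₀(1-p₀)/n) = √(0.59×0.41/450) = 0.023185
z-statistic: z = (p̂ - p₀)/SE = (0.542 - 0.59)/0.023185 = -2.0703
Critical value: z_0.025 = ±1.960
p-value = 0.0384
Decision: reject H₀ at α = 0.05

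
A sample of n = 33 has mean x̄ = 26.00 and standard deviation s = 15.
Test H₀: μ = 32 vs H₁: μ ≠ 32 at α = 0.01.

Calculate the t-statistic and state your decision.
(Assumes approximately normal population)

Answer: t = -2.2978, fail to reject H₀

Derivation:
df = n - 1 = 32
SE = s/√n = 15/√33 = 2.6112
t = (x̄ - μ₀)/SE = (26.00 - 32)/2.6112 = -2.2978
Critical value: t_{0.005,32} = ±2.738
p-value ≈ 0.0283
Decision: fail to reject H₀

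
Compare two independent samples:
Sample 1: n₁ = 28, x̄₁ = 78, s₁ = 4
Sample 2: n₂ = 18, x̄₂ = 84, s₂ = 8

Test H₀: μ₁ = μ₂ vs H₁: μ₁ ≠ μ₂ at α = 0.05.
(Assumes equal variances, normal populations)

Answer: t = -3.3791, reject H₀

Derivation:
Pooled variance: s²_p = [27×4² + 17×8²]/(44) = 34.5455
s_p = 5.8775
SE = s_p×√(1/n₁ + 1/n₂) = 5.8775×√(1/28 + 1/18) = 1.7756
t = (x̄₁ - x̄₂)/SE = (78 - 84)/1.7756 = -3.3791
df = 44, t-critical = ±2.015
Decision: reject H₀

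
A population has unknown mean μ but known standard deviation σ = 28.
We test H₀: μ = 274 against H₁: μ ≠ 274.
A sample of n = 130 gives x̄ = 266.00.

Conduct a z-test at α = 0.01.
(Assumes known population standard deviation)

Answer: z = -3.2576, reject H₀

Derivation:
Standard error: SE = σ/√n = 28/√130 = 2.4558
z-statistic: z = (x̄ - μ₀)/SE = (266.00 - 274)/2.4558 = -3.2576
Critical value: ±2.576
p-value = 0.0011
Decision: reject H₀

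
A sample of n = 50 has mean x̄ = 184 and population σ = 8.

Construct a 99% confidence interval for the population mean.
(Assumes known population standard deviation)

Confidence level: 99%, α = 0.01
z_0.005 = 2.576
SE = σ/√n = 8/√50 = 1.1314
Margin of error = 2.576 × 1.1314 = 2.9145
CI: x̄ ± margin = 184 ± 2.9145
CI: (181.0855, 186.9145)

Answer: (181.0855, 186.9145)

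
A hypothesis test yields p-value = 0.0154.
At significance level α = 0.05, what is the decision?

Answer: reject H₀

Derivation:
Compare p-value to α:
0.0154 < 0.05
Decision: reject H₀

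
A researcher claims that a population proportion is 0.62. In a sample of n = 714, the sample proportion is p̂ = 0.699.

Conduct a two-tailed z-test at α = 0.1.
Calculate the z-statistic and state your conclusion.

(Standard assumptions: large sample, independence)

H₀: p = 0.62, H₁: p ≠ 0.62
Standard error: SE = √(p₀(1-p₀)/n) = √(0.62×0.38/714) = 0.018165
z-statistic: z = (p̂ - p₀)/SE = (0.699 - 0.62)/0.018165 = 4.3490
Critical value: z_0.05 = ±1.645
p-value < 0.0001
Decision: reject H₀ at α = 0.1

Answer: z = 4.3490, reject H₀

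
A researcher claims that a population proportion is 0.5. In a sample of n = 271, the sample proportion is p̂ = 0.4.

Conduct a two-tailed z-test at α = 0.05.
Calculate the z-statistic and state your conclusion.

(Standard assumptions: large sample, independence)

Answer: z = -3.2924, reject H₀

Derivation:
H₀: p = 0.5, H₁: p ≠ 0.5
Standard error: SE = √(p₀(1-p₀)/n) = √(0.5×0.5/271) = 0.030373
z-statistic: z = (p̂ - p₀)/SE = (0.4 - 0.5)/0.030373 = -3.2924
Critical value: z_0.025 = ±1.960
p-value = 0.0010
Decision: reject H₀ at α = 0.05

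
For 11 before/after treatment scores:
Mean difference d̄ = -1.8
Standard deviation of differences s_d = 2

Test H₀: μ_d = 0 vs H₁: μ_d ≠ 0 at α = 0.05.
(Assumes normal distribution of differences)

df = n - 1 = 10
SE = s_d/√n = 2/√11 = 0.6030
t = d̄/SE = -1.8/0.6030 = -2.9851
Critical value: t_{0.025,10} = ±2.228
p-value ≈ 0.0137
Decision: reject H₀

Answer: t = -2.9851, reject H₀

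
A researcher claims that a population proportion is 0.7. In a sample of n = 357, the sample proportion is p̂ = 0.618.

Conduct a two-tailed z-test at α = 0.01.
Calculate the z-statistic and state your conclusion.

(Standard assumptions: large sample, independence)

Answer: z = -3.3809, reject H₀

Derivation:
H₀: p = 0.7, H₁: p ≠ 0.7
Standard error: SE = √(p₀(1-p₀)/n) = √(0.7×0.3/357) = 0.024254
z-statistic: z = (p̂ - p₀)/SE = (0.618 - 0.7)/0.024254 = -3.3809
Critical value: z_0.005 = ±2.576
p-value = 0.0007
Decision: reject H₀ at α = 0.01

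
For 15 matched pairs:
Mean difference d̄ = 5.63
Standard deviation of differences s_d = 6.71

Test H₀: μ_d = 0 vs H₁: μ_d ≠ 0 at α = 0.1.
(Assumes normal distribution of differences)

df = n - 1 = 14
SE = s_d/√n = 6.71/√15 = 1.7325
t = d̄/SE = 5.63/1.7325 = 3.2496
Critical value: t_{0.05,14} = ±1.761
p-value ≈ 0.0058
Decision: reject H₀

Answer: t = 3.2496, reject H₀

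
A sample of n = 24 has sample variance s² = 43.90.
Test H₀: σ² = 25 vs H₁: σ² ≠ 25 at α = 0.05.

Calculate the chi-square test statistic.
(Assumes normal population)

df = n - 1 = 23
χ² = (n-1)s²/σ₀² = 23×43.90/25 = 40.3880
Critical values: χ²_{0.975,23} = 11.689, χ²_{0.025,23} = 38.076
Rejection region: χ² < 11.689 or χ² > 38.076
Decision: reject H₀

Answer: χ² = 40.3880, reject H₀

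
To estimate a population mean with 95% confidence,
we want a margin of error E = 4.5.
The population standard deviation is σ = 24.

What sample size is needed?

z_0.025 = 1.960
n = (z×σ/E)² = (1.960×24/4.5)²
n = 109.2722
Round up: n = 110

Answer: n = 110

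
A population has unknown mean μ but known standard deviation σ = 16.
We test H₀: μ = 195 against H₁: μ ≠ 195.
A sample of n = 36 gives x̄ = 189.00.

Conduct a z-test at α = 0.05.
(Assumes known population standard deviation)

Answer: z = -2.2500, reject H₀

Derivation:
Standard error: SE = σ/√n = 16/√36 = 2.6667
z-statistic: z = (x̄ - μ₀)/SE = (189.00 - 195)/2.6667 = -2.2500
Critical value: ±1.960
p-value = 0.0244
Decision: reject H₀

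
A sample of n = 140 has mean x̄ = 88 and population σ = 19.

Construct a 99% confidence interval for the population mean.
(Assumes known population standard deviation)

Confidence level: 99%, α = 0.01
z_0.005 = 2.576
SE = σ/√n = 19/√140 = 1.6058
Margin of error = 2.576 × 1.6058 = 4.1365
CI: x̄ ± margin = 88 ± 4.1365
CI: (83.8635, 92.1365)

Answer: (83.8635, 92.1365)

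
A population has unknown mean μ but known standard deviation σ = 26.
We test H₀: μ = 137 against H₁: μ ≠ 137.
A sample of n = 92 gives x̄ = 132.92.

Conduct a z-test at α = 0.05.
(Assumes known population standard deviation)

Standard error: SE = σ/√n = 26/√92 = 2.7107
z-statistic: z = (x̄ - μ₀)/SE = (132.92 - 137)/2.7107 = -1.5051
Critical value: ±1.960
p-value = 0.1323
Decision: fail to reject H₀

Answer: z = -1.5051, fail to reject H₀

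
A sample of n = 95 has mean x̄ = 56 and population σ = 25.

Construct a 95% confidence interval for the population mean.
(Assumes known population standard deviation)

Confidence level: 95%, α = 0.05
z_0.025 = 1.960
SE = σ/√n = 25/√95 = 2.5649
Margin of error = 1.960 × 2.5649 = 5.0272
CI: x̄ ± margin = 56 ± 5.0272
CI: (50.9728, 61.0272)

Answer: (50.9728, 61.0272)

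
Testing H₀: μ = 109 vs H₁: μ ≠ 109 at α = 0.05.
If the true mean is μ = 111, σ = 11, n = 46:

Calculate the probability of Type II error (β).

SE = σ/√n = 11/√46 = 1.6219
Critical values: μ₀ ± z_0.025×SE = 109 ± 1.960×1.6219
Acceptance region: (105.8211, 112.1789)
Under H₁ (μ = 111): z_high = (112.1789 - 111)/1.6219 = 0.7269, z_low = (105.8211 - 111)/1.6219 = -3.1931
β = P(not reject | H₁) = Φ(0.7269) - Φ(-3.1931) ≈ 0.7657

Answer: β ≈ 0.7657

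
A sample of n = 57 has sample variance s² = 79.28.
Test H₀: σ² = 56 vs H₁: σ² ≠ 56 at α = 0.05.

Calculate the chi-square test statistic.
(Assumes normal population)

df = n - 1 = 56
χ² = (n-1)s²/σ₀² = 56×79.28/56 = 79.2800
Critical values: χ²_{0.975,56} = 37.212, χ²_{0.025,56} = 78.567
Rejection region: χ² < 37.212 or χ² > 78.567
Decision: reject H₀

Answer: χ² = 79.2800, reject H₀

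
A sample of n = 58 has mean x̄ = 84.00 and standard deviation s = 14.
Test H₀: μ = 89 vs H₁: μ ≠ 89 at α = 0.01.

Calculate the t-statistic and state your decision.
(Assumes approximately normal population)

Answer: t = -2.7199, reject H₀

Derivation:
df = n - 1 = 57
SE = s/√n = 14/√58 = 1.8383
t = (x̄ - μ₀)/SE = (84.00 - 89)/1.8383 = -2.7199
Critical value: t_{0.005,57} = ±2.665
p-value ≈ 0.0086
Decision: reject H₀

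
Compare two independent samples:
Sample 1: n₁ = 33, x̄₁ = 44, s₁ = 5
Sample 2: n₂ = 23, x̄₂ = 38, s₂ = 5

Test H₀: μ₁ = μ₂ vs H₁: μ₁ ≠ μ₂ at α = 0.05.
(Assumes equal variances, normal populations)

Pooled variance: s²_p = [32×5² + 22×5²]/(54) = 25.0000
s_p = 5.0000
SE = s_p×√(1/n₁ + 1/n₂) = 5.0000×√(1/33 + 1/23) = 1.3581
t = (x̄₁ - x̄₂)/SE = (44 - 38)/1.3581 = 4.4179
df = 54, t-critical = ±2.005
Decision: reject H₀

Answer: t = 4.4179, reject H₀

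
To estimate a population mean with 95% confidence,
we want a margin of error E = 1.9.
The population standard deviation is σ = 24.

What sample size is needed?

z_0.025 = 1.960
n = (z×σ/E)² = (1.960×24/1.9)²
n = 612.9534
Round up: n = 613

Answer: n = 613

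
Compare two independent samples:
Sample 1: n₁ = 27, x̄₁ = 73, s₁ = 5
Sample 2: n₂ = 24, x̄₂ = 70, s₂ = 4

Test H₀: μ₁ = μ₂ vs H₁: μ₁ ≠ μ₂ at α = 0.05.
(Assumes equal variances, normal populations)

Answer: t = 2.3461, reject H₀

Derivation:
Pooled variance: s²_p = [26×5² + 23×4²]/(49) = 20.7755
s_p = 4.5580
SE = s_p×√(1/n₁ + 1/n₂) = 4.5580×√(1/27 + 1/24) = 1.2787
t = (x̄₁ - x̄₂)/SE = (73 - 70)/1.2787 = 2.3461
df = 49, t-critical = ±2.010
Decision: reject H₀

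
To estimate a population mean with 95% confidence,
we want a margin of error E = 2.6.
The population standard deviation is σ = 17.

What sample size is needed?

z_0.025 = 1.960
n = (z×σ/E)² = (1.960×17/2.6)²
n = 164.2341
Round up: n = 165

Answer: n = 165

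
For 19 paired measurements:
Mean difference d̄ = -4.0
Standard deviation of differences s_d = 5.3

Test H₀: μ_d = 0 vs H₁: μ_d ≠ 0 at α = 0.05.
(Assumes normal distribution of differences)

Answer: t = -3.2897, reject H₀

Derivation:
df = n - 1 = 18
SE = s_d/√n = 5.3/√19 = 1.2159
t = d̄/SE = -4.0/1.2159 = -3.2897
Critical value: t_{0.025,18} = ±2.101
p-value ≈ 0.0041
Decision: reject H₀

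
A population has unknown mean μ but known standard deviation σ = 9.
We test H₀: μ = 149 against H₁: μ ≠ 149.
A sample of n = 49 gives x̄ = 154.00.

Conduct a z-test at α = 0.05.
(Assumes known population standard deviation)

Answer: z = 3.8889, reject H₀

Derivation:
Standard error: SE = σ/√n = 9/√49 = 1.2857
z-statistic: z = (x̄ - μ₀)/SE = (154.00 - 149)/1.2857 = 3.8889
Critical value: ±1.960
p-value = 0.0001
Decision: reject H₀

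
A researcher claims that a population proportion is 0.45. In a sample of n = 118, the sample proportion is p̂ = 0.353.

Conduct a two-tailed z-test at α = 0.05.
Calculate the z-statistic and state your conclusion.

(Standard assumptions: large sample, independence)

Answer: z = -2.1180, reject H₀

Derivation:
H₀: p = 0.45, H₁: p ≠ 0.45
Standard error: SE = √(p₀(1-p₀)/n) = √(0.45×0.55/118) = 0.045798
z-statistic: z = (p̂ - p₀)/SE = (0.353 - 0.45)/0.045798 = -2.1180
Critical value: z_0.025 = ±1.960
p-value = 0.0342
Decision: reject H₀ at α = 0.05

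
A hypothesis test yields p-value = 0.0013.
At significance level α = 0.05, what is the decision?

Compare p-value to α:
0.0013 < 0.05
Decision: reject H₀

Answer: reject H₀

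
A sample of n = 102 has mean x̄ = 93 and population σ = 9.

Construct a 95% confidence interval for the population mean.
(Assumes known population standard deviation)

Confidence level: 95%, α = 0.05
z_0.025 = 1.960
SE = σ/√n = 9/√102 = 0.8911
Margin of error = 1.960 × 0.8911 = 1.7466
CI: x̄ ± margin = 93 ± 1.7466
CI: (91.2534, 94.7466)

Answer: (91.2534, 94.7466)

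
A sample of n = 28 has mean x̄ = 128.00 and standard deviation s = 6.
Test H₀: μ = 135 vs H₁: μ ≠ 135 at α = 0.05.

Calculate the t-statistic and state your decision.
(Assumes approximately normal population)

df = n - 1 = 27
SE = s/√n = 6/√28 = 1.1339
t = (x̄ - μ₀)/SE = (128.00 - 135)/1.1339 = -6.1734
Critical value: t_{0.025,27} = ±2.052
p-value < 0.0001
Decision: reject H₀

Answer: t = -6.1734, reject H₀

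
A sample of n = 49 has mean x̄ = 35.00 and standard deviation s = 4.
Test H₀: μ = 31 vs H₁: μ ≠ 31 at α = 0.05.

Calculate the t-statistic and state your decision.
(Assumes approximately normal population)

Answer: t = 7.0004, reject H₀

Derivation:
df = n - 1 = 48
SE = s/√n = 4/√49 = 0.5714
t = (x̄ - μ₀)/SE = (35.00 - 31)/0.5714 = 7.0004
Critical value: t_{0.025,48} = ±2.011
p-value < 0.0001
Decision: reject H₀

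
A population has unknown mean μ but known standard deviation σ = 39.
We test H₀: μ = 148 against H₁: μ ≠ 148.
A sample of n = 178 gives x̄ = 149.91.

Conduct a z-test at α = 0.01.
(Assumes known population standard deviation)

Answer: z = 0.6534, fail to reject H₀

Derivation:
Standard error: SE = σ/√n = 39/√178 = 2.9232
z-statistic: z = (x̄ - μ₀)/SE = (149.91 - 148)/2.9232 = 0.6534
Critical value: ±2.576
p-value = 0.5135
Decision: fail to reject H₀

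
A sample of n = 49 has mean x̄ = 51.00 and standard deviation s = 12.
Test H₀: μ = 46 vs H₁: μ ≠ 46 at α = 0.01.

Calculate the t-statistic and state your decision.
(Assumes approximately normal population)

Answer: t = 2.9166, reject H₀

Derivation:
df = n - 1 = 48
SE = s/√n = 12/√49 = 1.7143
t = (x̄ - μ₀)/SE = (51.00 - 46)/1.7143 = 2.9166
Critical value: t_{0.005,48} = ±2.682
p-value ≈ 0.0054
Decision: reject H₀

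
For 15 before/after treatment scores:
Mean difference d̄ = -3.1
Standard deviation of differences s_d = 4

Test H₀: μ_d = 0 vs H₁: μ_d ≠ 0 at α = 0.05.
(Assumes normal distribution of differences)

df = n - 1 = 14
SE = s_d/√n = 4/√15 = 1.0328
t = d̄/SE = -3.1/1.0328 = -3.0015
Critical value: t_{0.025,14} = ±2.145
p-value ≈ 0.0095
Decision: reject H₀

Answer: t = -3.0015, reject H₀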